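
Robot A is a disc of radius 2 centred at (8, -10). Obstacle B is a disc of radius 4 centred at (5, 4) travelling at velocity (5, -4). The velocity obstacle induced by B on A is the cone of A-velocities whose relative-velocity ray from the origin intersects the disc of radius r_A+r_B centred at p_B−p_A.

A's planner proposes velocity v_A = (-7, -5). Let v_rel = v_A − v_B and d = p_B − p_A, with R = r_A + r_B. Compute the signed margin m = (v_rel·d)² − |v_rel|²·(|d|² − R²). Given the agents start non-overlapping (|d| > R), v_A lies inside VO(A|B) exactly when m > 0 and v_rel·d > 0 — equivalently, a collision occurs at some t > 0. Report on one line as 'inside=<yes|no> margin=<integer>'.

d = (-3, 14),  |d|² = 205;  R = 2+4 = 6,  c = 205−6² = 169
v_rel = (-12, -1),  |v_rel|² = 145;  v_rel·d = (-12)·(-3) + (-1)·(14) = 22
145·t² − 44·t + 169 = 0  ⇒  m = 22² − 145·169 = -24021
m = -24021 < 0,  v_rel·d = 22 > 0  ⇒  outside

inside=no margin=-24021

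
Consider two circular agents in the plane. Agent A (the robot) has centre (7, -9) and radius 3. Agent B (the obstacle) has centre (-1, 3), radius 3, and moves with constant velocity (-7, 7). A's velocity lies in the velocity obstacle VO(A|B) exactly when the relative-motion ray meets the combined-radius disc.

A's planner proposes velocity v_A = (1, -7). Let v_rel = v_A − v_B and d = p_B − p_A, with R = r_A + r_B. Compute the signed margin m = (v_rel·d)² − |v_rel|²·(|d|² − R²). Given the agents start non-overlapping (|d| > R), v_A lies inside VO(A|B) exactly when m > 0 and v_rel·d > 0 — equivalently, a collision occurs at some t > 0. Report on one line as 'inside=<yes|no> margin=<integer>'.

d = (-8, 12),  |d|² = 208;  R = 3+3 = 6,  c = 208−6² = 172
v_rel = (8, -14),  |v_rel|² = 260;  v_rel·d = (8)·(-8) + (-14)·(12) = -232
260·t² + 464·t + 172 = 0  ⇒  m = (-232)² − 260·172 = 9104
m = 9104 > 0,  v_rel·d = -232 < 0  ⇒  outside

inside=no margin=9104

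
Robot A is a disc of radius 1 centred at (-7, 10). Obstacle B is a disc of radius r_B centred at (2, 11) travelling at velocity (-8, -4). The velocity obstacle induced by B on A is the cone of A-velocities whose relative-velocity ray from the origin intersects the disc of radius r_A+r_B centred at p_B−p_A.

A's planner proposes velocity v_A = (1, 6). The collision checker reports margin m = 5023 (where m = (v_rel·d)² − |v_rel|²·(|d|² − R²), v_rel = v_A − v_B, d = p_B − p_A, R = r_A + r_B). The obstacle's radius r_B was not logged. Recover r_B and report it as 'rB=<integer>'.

m = 5023
d = (9, 1);  v_rel = (9, 10),  |v_rel|² = 181
v_rel×d = (9)·(1) − (10)·(9) = -81
since m = R²·181 − (-81)²:  R² = (6561 + 5023) / 181 = 64
R = √64 = 8  ⇒  r_B = 8 − 1 = 7

rB=7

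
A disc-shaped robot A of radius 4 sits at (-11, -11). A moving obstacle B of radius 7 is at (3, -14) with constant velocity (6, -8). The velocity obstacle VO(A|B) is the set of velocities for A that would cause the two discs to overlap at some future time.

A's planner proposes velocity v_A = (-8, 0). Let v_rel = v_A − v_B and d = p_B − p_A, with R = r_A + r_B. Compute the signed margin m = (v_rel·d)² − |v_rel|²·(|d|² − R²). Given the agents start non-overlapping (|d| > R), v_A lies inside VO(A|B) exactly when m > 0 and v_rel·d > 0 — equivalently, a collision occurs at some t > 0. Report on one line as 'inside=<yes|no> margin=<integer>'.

d = (14, -3),  |d|² = 205;  R = 4+7 = 11,  c = 205−11² = 84
v_rel = (-14, 8),  |v_rel|² = 260;  v_rel·d = (-14)·(14) + (8)·(-3) = -220
260·t² + 440·t + 84 = 0  ⇒  m = (-220)² − 260·84 = 26560
m = 26560 > 0,  v_rel·d = -220 < 0  ⇒  outside

inside=no margin=26560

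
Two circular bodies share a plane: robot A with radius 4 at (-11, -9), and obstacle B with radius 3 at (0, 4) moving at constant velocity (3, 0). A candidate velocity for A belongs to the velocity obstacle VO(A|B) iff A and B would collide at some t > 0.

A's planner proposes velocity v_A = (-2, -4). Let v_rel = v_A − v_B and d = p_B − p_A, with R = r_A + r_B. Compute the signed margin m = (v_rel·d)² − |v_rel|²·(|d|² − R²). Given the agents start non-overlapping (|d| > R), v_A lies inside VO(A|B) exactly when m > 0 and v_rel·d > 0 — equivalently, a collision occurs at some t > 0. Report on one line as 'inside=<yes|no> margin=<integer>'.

d = (11, 13),  |d|² = 290;  R = 4+3 = 7,  c = 290−7² = 241
v_rel = (-5, -4),  |v_rel|² = 41;  v_rel·d = (-5)·(11) + (-4)·(13) = -107
41·t² + 214·t + 241 = 0  ⇒  m = (-107)² − 41·241 = 1568
m = 1568 > 0,  v_rel·d = -107 < 0  ⇒  outside

inside=no margin=1568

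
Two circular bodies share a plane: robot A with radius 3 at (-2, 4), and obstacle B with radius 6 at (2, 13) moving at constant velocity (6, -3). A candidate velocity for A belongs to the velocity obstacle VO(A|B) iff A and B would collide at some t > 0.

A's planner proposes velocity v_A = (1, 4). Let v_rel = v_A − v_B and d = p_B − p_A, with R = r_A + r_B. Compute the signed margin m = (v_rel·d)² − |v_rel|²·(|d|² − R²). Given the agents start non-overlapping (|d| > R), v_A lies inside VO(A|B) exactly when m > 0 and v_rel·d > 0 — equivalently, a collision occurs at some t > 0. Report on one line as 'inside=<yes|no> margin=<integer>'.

d = (4, 9),  |d|² = 97;  R = 3+6 = 9,  c = 97−9² = 16
v_rel = (-5, 7),  |v_rel|² = 74;  v_rel·d = (-5)·(4) + (7)·(9) = 43
74·t² − 86·t + 16 = 0  ⇒  m = 43² − 74·16 = 665
m = 665 > 0,  v_rel·d = 43 > 0  ⇒  inside

inside=yes margin=665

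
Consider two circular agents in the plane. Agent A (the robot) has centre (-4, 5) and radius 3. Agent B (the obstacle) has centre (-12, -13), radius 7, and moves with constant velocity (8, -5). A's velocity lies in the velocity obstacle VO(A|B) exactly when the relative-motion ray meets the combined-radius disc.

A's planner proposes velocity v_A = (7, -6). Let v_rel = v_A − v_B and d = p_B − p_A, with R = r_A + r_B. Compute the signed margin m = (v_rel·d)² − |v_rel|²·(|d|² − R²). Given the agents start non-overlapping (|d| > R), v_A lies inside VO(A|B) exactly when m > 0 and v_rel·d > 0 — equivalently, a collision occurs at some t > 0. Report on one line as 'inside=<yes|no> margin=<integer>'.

d = (-8, -18),  |d|² = 388;  R = 3+7 = 10,  c = 388−10² = 288
v_rel = (-1, -1),  |v_rel|² = 2;  v_rel·d = (-1)·(-8) + (-1)·(-18) = 26
2·t² − 52·t + 288 = 0  ⇒  m = 26² − 2·288 = 100
m = 100 > 0,  v_rel·d = 26 > 0  ⇒  inside

inside=yes margin=100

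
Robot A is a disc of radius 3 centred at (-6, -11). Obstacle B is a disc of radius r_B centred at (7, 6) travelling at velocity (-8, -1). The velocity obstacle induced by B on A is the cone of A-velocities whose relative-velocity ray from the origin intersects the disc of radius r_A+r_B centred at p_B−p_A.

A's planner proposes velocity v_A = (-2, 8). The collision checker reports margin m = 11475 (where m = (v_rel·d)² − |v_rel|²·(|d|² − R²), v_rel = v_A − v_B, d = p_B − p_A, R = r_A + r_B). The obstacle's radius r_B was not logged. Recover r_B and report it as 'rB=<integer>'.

m = 11475
d = (13, 17);  v_rel = (6, 9),  |v_rel|² = 117
v_rel×d = (6)·(17) − (9)·(13) = -15
since m = R²·117 − (-15)²:  R² = (225 + 11475) / 117 = 100
R = √100 = 10  ⇒  r_B = 10 − 3 = 7

rB=7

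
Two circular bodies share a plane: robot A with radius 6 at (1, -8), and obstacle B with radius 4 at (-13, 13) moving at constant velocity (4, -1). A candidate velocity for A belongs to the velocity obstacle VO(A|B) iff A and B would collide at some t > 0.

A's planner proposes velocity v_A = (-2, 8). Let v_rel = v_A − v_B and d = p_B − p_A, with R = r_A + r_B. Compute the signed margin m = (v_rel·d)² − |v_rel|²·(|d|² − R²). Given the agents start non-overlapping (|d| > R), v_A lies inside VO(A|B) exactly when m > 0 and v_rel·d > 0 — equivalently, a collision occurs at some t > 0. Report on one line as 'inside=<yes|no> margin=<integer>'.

d = (-14, 21),  |d|² = 637;  R = 6+4 = 10,  c = 637−10² = 537
v_rel = (-6, 9),  |v_rel|² = 117;  v_rel·d = (-6)·(-14) + (9)·(21) = 273
117·t² − 546·t + 537 = 0  ⇒  m = 273² − 117·537 = 11700
m = 11700 > 0,  v_rel·d = 273 > 0  ⇒  inside

inside=yes margin=11700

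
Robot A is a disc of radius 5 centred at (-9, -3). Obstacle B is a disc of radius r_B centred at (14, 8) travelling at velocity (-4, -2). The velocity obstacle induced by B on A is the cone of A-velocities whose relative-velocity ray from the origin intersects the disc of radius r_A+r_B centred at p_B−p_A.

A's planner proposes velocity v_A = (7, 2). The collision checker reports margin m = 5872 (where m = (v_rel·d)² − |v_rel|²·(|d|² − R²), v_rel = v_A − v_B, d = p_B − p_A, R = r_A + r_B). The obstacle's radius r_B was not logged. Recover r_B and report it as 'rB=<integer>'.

m = 5872
d = (23, 11);  v_rel = (11, 4),  |v_rel|² = 137
v_rel×d = (11)·(11) − (4)·(23) = 29
since m = R²·137 − 29²:  R² = (841 + 5872) / 137 = 49
R = √49 = 7  ⇒  r_B = 7 − 5 = 2

rB=2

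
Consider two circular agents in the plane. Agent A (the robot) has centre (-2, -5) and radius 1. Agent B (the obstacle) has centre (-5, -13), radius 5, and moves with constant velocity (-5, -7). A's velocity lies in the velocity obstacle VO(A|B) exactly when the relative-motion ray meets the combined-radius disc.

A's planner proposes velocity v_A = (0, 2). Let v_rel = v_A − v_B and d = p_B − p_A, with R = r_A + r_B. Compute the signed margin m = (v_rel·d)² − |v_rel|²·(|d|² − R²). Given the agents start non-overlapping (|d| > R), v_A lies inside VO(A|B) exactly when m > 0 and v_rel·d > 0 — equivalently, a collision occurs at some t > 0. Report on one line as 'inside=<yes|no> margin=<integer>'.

d = (-3, -8),  |d|² = 73;  R = 1+5 = 6,  c = 73−6² = 37
v_rel = (5, 9),  |v_rel|² = 106;  v_rel·d = (5)·(-3) + (9)·(-8) = -87
106·t² + 174·t + 37 = 0  ⇒  m = (-87)² − 106·37 = 3647
m = 3647 > 0,  v_rel·d = -87 < 0  ⇒  outside

inside=no margin=3647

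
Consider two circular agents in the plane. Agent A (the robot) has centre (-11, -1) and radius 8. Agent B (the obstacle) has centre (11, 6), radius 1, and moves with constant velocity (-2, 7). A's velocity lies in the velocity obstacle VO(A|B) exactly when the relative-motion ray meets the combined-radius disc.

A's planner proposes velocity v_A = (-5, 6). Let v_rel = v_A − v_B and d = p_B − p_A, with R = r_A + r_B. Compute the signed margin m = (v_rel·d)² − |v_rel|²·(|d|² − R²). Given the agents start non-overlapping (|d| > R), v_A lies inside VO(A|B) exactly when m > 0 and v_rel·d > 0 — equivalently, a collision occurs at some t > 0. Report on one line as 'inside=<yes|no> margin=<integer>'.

d = (22, 7),  |d|² = 533;  R = 8+1 = 9,  c = 533−9² = 452
v_rel = (-3, -1),  |v_rel|² = 10;  v_rel·d = (-3)·(22) + (-1)·(7) = -73
10·t² + 146·t + 452 = 0  ⇒  m = (-73)² − 10·452 = 809
m = 809 > 0,  v_rel·d = -73 < 0  ⇒  outside

inside=no margin=809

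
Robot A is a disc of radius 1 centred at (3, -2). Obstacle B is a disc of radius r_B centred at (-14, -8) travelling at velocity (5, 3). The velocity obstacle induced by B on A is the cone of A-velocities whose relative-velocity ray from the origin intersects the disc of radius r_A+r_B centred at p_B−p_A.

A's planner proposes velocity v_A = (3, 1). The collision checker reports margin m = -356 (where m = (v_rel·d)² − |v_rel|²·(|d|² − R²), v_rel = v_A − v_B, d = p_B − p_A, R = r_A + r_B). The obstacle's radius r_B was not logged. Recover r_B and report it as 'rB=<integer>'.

m = -356
d = (-17, -6);  v_rel = (-2, -2),  |v_rel|² = 8
v_rel×d = (-2)·(-6) − (-2)·(-17) = -22
since m = R²·8 − (-22)²:  R² = (484 + -356) / 8 = 16
R = √16 = 4  ⇒  r_B = 4 − 1 = 3

rB=3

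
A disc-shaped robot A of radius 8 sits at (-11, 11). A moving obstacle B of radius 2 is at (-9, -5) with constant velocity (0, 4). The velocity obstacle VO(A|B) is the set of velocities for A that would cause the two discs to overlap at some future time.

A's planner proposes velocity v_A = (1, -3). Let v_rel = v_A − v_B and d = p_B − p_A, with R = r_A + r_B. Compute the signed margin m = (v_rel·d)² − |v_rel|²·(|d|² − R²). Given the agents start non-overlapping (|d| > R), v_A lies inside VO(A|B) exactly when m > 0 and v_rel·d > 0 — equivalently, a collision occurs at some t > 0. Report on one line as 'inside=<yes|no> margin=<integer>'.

d = (2, -16),  |d|² = 260;  R = 8+2 = 10,  c = 260−10² = 160
v_rel = (1, -7),  |v_rel|² = 50;  v_rel·d = (1)·(2) + (-7)·(-16) = 114
50·t² − 228·t + 160 = 0  ⇒  m = 114² − 50·160 = 4996
m = 4996 > 0,  v_rel·d = 114 > 0  ⇒  inside

inside=yes margin=4996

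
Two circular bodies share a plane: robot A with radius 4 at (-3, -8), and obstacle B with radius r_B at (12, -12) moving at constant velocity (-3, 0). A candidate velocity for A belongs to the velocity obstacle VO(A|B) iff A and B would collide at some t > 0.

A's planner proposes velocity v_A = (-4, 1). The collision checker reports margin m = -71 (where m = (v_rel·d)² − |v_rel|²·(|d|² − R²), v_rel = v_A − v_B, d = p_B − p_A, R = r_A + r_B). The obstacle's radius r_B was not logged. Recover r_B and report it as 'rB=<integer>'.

m = -71
d = (15, -4);  v_rel = (-1, 1),  |v_rel|² = 2
v_rel×d = (-1)·(-4) − (1)·(15) = -11
since m = R²·2 − (-11)²:  R² = (121 + -71) / 2 = 25
R = √25 = 5  ⇒  r_B = 5 − 4 = 1

rB=1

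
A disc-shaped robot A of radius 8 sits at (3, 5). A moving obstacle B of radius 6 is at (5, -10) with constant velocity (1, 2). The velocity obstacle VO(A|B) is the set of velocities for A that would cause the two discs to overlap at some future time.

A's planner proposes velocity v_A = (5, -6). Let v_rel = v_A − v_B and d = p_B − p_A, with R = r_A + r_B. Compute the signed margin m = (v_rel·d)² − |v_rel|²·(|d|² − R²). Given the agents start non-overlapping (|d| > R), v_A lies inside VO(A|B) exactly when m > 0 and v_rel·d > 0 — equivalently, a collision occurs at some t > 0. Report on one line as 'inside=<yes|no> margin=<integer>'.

d = (2, -15),  |d|² = 229;  R = 8+6 = 14,  c = 229−14² = 33
v_rel = (4, -8),  |v_rel|² = 80;  v_rel·d = (4)·(2) + (-8)·(-15) = 128
80·t² − 256·t + 33 = 0  ⇒  m = 128² − 80·33 = 13744
m = 13744 > 0,  v_rel·d = 128 > 0  ⇒  inside

inside=yes margin=13744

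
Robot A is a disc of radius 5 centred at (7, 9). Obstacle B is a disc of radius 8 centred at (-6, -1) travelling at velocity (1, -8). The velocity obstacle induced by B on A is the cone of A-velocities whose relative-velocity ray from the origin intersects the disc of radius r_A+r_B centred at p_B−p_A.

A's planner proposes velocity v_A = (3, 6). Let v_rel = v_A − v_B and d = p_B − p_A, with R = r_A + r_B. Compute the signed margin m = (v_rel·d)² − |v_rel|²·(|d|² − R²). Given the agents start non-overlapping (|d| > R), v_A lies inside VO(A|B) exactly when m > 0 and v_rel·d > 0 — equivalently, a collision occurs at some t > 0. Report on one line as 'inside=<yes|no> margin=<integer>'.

d = (-13, -10),  |d|² = 269;  R = 5+8 = 13,  c = 269−13² = 100
v_rel = (2, 14),  |v_rel|² = 200;  v_rel·d = (2)·(-13) + (14)·(-10) = -166
200·t² + 332·t + 100 = 0  ⇒  m = (-166)² − 200·100 = 7556
m = 7556 > 0,  v_rel·d = -166 < 0  ⇒  outside

inside=no margin=7556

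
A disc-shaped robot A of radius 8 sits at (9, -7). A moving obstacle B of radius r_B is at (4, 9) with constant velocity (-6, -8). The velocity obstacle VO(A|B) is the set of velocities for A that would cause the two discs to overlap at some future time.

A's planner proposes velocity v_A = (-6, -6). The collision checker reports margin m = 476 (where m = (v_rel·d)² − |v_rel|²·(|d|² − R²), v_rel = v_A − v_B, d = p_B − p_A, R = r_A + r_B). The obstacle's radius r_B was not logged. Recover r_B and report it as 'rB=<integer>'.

m = 476
d = (-5, 16);  v_rel = (0, 2),  |v_rel|² = 4
v_rel×d = (0)·(16) − (2)·(-5) = 10
since m = R²·4 − 10²:  R² = (100 + 476) / 4 = 144
R = √144 = 12  ⇒  r_B = 12 − 8 = 4

rB=4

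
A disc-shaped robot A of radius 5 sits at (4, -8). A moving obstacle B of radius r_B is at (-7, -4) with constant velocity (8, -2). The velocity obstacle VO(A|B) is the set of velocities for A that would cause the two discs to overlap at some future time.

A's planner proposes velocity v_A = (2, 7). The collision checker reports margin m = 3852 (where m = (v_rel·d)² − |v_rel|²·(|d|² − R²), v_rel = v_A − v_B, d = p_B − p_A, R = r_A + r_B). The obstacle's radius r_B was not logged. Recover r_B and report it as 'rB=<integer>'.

m = 3852
d = (-11, 4);  v_rel = (-6, 9),  |v_rel|² = 117
v_rel×d = (-6)·(4) − (9)·(-11) = 75
since m = R²·117 − 75²:  R² = (5625 + 3852) / 117 = 81
R = √81 = 9  ⇒  r_B = 9 − 5 = 4

rB=4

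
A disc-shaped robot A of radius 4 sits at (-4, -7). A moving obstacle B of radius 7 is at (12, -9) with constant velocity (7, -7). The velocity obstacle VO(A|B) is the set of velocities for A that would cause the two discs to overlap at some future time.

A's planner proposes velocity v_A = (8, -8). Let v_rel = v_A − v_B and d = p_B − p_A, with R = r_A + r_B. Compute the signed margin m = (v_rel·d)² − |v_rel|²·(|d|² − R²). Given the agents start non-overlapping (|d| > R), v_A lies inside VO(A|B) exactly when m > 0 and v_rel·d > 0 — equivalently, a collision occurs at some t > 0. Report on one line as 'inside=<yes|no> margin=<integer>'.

d = (16, -2),  |d|² = 260;  R = 4+7 = 11,  c = 260−11² = 139
v_rel = (1, -1),  |v_rel|² = 2;  v_rel·d = (1)·(16) + (-1)·(-2) = 18
2·t² − 36·t + 139 = 0  ⇒  m = 18² − 2·139 = 46
m = 46 > 0,  v_rel·d = 18 > 0  ⇒  inside

inside=yes margin=46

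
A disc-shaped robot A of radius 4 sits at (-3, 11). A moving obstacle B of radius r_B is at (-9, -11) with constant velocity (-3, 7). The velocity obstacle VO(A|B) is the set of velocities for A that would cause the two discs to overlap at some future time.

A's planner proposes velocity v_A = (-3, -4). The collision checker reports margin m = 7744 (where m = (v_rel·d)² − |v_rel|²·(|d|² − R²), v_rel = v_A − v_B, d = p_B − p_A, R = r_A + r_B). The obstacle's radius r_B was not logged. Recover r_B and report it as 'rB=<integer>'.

m = 7744
d = (-6, -22);  v_rel = (0, -11),  |v_rel|² = 121
v_rel×d = (0)·(-22) − (-11)·(-6) = -66
since m = R²·121 − (-66)²:  R² = (4356 + 7744) / 121 = 100
R = √100 = 10  ⇒  r_B = 10 − 4 = 6

rB=6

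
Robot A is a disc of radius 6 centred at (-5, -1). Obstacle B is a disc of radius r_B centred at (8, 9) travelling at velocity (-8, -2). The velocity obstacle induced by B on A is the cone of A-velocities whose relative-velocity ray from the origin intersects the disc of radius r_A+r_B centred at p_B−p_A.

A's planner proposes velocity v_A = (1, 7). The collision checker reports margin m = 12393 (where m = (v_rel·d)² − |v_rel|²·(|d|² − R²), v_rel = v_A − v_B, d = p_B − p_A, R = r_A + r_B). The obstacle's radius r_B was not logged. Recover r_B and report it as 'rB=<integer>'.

m = 12393
d = (13, 10);  v_rel = (9, 9),  |v_rel|² = 162
v_rel×d = (9)·(10) − (9)·(13) = -27
since m = R²·162 − (-27)²:  R² = (729 + 12393) / 162 = 81
R = √81 = 9  ⇒  r_B = 9 − 6 = 3

rB=3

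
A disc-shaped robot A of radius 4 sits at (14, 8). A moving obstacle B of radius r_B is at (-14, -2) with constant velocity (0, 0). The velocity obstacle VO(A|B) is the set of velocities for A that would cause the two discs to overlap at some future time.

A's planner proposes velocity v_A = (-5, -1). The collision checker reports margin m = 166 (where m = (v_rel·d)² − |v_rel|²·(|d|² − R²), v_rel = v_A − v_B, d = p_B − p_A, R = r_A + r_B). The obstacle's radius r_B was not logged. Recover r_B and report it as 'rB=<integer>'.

m = 166
d = (-28, -10);  v_rel = (-5, -1),  |v_rel|² = 26
v_rel×d = (-5)·(-10) − (-1)·(-28) = 22
since m = R²·26 − 22²:  R² = (484 + 166) / 26 = 25
R = √25 = 5  ⇒  r_B = 5 − 4 = 1

rB=1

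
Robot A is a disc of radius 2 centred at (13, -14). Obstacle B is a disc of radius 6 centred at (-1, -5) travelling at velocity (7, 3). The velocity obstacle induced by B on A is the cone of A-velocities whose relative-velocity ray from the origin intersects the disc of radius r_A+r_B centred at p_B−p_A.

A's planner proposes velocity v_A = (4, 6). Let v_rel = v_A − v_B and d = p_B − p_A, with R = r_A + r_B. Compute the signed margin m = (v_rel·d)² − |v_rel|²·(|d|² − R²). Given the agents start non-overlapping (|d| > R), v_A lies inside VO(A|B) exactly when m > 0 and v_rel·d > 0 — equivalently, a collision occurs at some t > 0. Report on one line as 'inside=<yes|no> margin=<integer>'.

d = (-14, 9),  |d|² = 277;  R = 2+6 = 8,  c = 277−8² = 213
v_rel = (-3, 3),  |v_rel|² = 18;  v_rel·d = (-3)·(-14) + (3)·(9) = 69
18·t² − 138·t + 213 = 0  ⇒  m = 69² − 18·213 = 927
m = 927 > 0,  v_rel·d = 69 > 0  ⇒  inside

inside=yes margin=927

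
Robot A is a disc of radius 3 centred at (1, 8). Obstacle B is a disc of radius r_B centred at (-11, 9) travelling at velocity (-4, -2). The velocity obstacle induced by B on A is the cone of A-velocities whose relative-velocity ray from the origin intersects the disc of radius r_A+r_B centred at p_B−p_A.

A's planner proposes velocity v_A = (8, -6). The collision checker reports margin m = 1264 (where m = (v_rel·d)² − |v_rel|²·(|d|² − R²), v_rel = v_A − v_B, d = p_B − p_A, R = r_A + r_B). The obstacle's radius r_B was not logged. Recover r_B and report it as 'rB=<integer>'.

m = 1264
d = (-12, 1);  v_rel = (12, -4),  |v_rel|² = 160
v_rel×d = (12)·(1) − (-4)·(-12) = -36
since m = R²·160 − (-36)²:  R² = (1296 + 1264) / 160 = 16
R = √16 = 4  ⇒  r_B = 4 − 3 = 1

rB=1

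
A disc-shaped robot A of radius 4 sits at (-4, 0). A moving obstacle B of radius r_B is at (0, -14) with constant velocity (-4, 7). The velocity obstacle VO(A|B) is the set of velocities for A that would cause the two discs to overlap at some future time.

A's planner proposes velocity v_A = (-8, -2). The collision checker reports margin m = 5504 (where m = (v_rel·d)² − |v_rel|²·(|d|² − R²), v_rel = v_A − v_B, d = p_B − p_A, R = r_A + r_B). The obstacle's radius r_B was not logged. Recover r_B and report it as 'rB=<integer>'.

m = 5504
d = (4, -14);  v_rel = (-4, -9),  |v_rel|² = 97
v_rel×d = (-4)·(-14) − (-9)·(4) = 92
since m = R²·97 − 92²:  R² = (8464 + 5504) / 97 = 144
R = √144 = 12  ⇒  r_B = 12 − 4 = 8

rB=8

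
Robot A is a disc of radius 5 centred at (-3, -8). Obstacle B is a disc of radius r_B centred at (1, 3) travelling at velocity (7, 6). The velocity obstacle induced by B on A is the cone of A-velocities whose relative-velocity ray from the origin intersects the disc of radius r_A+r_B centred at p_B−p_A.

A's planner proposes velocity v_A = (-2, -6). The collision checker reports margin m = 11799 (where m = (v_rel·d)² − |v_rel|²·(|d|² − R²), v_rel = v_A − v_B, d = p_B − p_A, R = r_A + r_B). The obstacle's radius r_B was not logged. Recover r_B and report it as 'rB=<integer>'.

m = 11799
d = (4, 11);  v_rel = (-9, -12),  |v_rel|² = 225
v_rel×d = (-9)·(11) − (-12)·(4) = -51
since m = R²·225 − (-51)²:  R² = (2601 + 11799) / 225 = 64
R = √64 = 8  ⇒  r_B = 8 − 5 = 3

rB=3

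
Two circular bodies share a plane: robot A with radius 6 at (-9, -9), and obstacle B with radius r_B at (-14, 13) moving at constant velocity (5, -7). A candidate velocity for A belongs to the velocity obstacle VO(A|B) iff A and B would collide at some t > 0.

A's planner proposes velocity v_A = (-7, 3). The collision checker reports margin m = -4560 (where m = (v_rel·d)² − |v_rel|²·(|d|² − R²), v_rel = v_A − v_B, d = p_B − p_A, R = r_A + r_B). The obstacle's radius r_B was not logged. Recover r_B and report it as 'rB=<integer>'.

m = -4560
d = (-5, 22);  v_rel = (-12, 10),  |v_rel|² = 244
v_rel×d = (-12)·(22) − (10)·(-5) = -214
since m = R²·244 − (-214)²:  R² = (45796 + -4560) / 244 = 169
R = √169 = 13  ⇒  r_B = 13 − 6 = 7

rB=7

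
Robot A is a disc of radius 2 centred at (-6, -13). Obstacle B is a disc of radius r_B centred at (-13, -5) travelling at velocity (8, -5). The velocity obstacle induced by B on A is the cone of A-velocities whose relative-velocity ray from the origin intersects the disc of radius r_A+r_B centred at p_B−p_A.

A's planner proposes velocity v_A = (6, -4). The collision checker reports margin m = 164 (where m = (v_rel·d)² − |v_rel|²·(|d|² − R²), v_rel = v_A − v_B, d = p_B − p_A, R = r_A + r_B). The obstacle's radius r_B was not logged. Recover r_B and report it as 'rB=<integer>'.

m = 164
d = (-7, 8);  v_rel = (-2, 1),  |v_rel|² = 5
v_rel×d = (-2)·(8) − (1)·(-7) = -9
since m = R²·5 − (-9)²:  R² = (81 + 164) / 5 = 49
R = √49 = 7  ⇒  r_B = 7 − 2 = 5

rB=5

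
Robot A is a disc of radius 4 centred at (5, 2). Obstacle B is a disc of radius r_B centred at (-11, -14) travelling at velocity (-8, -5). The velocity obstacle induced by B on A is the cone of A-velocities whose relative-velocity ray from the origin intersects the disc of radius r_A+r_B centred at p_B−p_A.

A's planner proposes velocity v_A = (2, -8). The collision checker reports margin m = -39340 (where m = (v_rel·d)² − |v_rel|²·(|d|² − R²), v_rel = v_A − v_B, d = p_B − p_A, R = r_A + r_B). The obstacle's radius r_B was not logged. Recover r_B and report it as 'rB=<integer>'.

m = -39340
d = (-16, -16);  v_rel = (10, -3),  |v_rel|² = 109
v_rel×d = (10)·(-16) − (-3)·(-16) = -208
since m = R²·109 − (-208)²:  R² = (43264 + -39340) / 109 = 36
R = √36 = 6  ⇒  r_B = 6 − 4 = 2

rB=2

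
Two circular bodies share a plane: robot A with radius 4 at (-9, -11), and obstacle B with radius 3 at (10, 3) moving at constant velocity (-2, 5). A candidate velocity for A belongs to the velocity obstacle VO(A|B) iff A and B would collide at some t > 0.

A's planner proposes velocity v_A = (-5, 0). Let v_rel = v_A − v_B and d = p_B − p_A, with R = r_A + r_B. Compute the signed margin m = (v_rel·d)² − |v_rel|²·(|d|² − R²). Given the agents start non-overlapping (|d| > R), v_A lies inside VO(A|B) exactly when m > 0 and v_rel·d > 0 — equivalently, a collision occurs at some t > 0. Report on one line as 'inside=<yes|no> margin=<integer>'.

d = (19, 14),  |d|² = 557;  R = 4+3 = 7,  c = 557−7² = 508
v_rel = (-3, -5),  |v_rel|² = 34;  v_rel·d = (-3)·(19) + (-5)·(14) = -127
34·t² + 254·t + 508 = 0  ⇒  m = (-127)² − 34·508 = -1143
m = -1143 < 0,  v_rel·d = -127 < 0  ⇒  outside

inside=no margin=-1143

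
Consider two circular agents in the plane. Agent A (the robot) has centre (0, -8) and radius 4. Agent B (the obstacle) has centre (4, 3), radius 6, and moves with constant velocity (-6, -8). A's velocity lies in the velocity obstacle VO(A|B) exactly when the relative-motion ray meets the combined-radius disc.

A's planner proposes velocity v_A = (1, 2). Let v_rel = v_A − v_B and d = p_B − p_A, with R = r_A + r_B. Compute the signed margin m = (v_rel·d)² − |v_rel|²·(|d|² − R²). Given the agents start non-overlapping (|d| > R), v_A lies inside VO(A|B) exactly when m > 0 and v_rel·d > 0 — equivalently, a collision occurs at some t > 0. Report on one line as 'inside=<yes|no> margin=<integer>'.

d = (4, 11),  |d|² = 137;  R = 4+6 = 10,  c = 137−10² = 37
v_rel = (7, 10),  |v_rel|² = 149;  v_rel·d = (7)·(4) + (10)·(11) = 138
149·t² − 276·t + 37 = 0  ⇒  m = 138² − 149·37 = 13531
m = 13531 > 0,  v_rel·d = 138 > 0  ⇒  inside

inside=yes margin=13531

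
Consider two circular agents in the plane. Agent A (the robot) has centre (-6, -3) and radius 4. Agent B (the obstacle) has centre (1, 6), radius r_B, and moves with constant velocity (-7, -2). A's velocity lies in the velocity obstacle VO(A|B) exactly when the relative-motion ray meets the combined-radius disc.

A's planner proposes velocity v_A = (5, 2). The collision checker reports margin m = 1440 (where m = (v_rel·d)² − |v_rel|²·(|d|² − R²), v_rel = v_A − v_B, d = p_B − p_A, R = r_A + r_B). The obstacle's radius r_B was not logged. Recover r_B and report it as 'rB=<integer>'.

m = 1440
d = (7, 9);  v_rel = (12, 4),  |v_rel|² = 160
v_rel×d = (12)·(9) − (4)·(7) = 80
since m = R²·160 − 80²:  R² = (6400 + 1440) / 160 = 49
R = √49 = 7  ⇒  r_B = 7 − 4 = 3

rB=3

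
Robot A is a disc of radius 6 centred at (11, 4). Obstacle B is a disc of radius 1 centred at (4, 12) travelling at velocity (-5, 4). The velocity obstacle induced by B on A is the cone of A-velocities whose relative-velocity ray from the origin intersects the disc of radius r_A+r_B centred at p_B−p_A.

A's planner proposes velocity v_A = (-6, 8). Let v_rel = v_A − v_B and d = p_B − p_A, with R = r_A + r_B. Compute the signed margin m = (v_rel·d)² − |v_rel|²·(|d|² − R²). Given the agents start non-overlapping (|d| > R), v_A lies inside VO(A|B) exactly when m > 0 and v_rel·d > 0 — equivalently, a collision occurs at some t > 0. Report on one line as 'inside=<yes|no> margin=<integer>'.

d = (-7, 8),  |d|² = 113;  R = 6+1 = 7,  c = 113−7² = 64
v_rel = (-1, 4),  |v_rel|² = 17;  v_rel·d = (-1)·(-7) + (4)·(8) = 39
17·t² − 78·t + 64 = 0  ⇒  m = 39² − 17·64 = 433
m = 433 > 0,  v_rel·d = 39 > 0  ⇒  inside

inside=yes margin=433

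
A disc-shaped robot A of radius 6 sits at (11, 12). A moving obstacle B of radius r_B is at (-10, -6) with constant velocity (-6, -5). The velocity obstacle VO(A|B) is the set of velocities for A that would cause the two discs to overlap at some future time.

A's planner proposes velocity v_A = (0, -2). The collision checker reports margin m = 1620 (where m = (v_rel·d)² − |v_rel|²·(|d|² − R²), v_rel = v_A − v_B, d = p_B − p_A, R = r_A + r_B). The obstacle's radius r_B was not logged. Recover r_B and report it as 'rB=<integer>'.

m = 1620
d = (-21, -18);  v_rel = (6, 3),  |v_rel|² = 45
v_rel×d = (6)·(-18) − (3)·(-21) = -45
since m = R²·45 − (-45)²:  R² = (2025 + 1620) / 45 = 81
R = √81 = 9  ⇒  r_B = 9 − 6 = 3

rB=3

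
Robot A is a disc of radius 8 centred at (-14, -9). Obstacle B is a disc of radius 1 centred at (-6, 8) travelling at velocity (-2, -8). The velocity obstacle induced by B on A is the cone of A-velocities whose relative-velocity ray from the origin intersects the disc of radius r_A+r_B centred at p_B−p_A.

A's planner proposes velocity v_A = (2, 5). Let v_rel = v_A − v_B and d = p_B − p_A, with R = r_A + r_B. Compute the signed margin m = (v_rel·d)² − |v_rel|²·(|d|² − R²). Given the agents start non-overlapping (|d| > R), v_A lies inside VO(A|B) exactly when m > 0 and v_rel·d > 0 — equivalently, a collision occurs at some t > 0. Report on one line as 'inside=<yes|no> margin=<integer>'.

d = (8, 17),  |d|² = 353;  R = 8+1 = 9,  c = 353−9² = 272
v_rel = (4, 13),  |v_rel|² = 185;  v_rel·d = (4)·(8) + (13)·(17) = 253
185·t² − 506·t + 272 = 0  ⇒  m = 253² − 185·272 = 13689
m = 13689 > 0,  v_rel·d = 253 > 0  ⇒  inside

inside=yes margin=13689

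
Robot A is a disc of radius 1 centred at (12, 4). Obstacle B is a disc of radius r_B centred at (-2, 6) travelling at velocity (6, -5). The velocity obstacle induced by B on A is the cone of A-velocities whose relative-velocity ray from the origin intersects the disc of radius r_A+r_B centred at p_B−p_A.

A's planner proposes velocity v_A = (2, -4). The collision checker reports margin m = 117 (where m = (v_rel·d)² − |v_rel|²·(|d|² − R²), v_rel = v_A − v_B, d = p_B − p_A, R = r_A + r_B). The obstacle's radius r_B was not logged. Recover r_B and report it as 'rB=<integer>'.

m = 117
d = (-14, 2);  v_rel = (-4, 1),  |v_rel|² = 17
v_rel×d = (-4)·(2) − (1)·(-14) = 6
since m = R²·17 − 6²:  R² = (36 + 117) / 17 = 9
R = √9 = 3  ⇒  r_B = 3 − 1 = 2

rB=2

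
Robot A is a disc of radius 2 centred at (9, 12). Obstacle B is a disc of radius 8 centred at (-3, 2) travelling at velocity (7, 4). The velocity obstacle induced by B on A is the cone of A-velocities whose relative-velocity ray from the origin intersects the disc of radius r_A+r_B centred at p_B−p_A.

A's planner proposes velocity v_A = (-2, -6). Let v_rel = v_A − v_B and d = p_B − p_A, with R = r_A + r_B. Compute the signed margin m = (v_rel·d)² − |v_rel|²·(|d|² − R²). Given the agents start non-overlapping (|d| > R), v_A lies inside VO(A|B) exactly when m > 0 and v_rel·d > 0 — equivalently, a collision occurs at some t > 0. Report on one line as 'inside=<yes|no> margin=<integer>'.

d = (-12, -10),  |d|² = 244;  R = 2+8 = 10,  c = 244−10² = 144
v_rel = (-9, -10),  |v_rel|² = 181;  v_rel·d = (-9)·(-12) + (-10)·(-10) = 208
181·t² − 416·t + 144 = 0  ⇒  m = 208² − 181·144 = 17200
m = 17200 > 0,  v_rel·d = 208 > 0  ⇒  inside

inside=yes margin=17200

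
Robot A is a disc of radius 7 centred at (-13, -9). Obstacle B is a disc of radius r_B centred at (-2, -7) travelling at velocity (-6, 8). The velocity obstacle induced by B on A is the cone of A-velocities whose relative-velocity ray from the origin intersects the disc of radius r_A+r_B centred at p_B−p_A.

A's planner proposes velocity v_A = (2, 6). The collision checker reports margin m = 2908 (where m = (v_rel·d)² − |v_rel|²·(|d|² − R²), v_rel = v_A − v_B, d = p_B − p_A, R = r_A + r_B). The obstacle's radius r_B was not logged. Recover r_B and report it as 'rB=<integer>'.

m = 2908
d = (11, 2);  v_rel = (8, -2),  |v_rel|² = 68
v_rel×d = (8)·(2) − (-2)·(11) = 38
since m = R²·68 − 38²:  R² = (1444 + 2908) / 68 = 64
R = √64 = 8  ⇒  r_B = 8 − 7 = 1

rB=1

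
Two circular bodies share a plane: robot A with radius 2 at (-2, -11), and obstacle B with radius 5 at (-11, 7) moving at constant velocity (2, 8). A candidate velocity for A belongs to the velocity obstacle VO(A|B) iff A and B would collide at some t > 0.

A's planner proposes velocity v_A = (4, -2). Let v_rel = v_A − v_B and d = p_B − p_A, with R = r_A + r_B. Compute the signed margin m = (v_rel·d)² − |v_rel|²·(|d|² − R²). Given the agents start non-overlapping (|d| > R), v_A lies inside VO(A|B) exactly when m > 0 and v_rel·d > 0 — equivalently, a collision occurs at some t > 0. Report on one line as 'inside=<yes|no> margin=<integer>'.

d = (-9, 18),  |d|² = 405;  R = 2+5 = 7,  c = 405−7² = 356
v_rel = (2, -10),  |v_rel|² = 104;  v_rel·d = (2)·(-9) + (-10)·(18) = -198
104·t² + 396·t + 356 = 0  ⇒  m = (-198)² − 104·356 = 2180
m = 2180 > 0,  v_rel·d = -198 < 0  ⇒  outside

inside=no margin=2180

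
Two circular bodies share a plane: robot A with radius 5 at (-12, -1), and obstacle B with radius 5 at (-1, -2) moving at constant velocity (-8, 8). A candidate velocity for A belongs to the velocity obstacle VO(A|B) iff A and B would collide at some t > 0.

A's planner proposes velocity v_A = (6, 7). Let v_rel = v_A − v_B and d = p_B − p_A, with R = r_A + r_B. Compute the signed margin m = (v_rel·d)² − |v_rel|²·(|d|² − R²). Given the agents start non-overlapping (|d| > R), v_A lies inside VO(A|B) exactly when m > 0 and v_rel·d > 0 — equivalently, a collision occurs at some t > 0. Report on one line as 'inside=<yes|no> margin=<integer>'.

d = (11, -1),  |d|² = 122;  R = 5+5 = 10,  c = 122−10² = 22
v_rel = (14, -1),  |v_rel|² = 197;  v_rel·d = (14)·(11) + (-1)·(-1) = 155
197·t² − 310·t + 22 = 0  ⇒  m = 155² − 197·22 = 19691
m = 19691 > 0,  v_rel·d = 155 > 0  ⇒  inside

inside=yes margin=19691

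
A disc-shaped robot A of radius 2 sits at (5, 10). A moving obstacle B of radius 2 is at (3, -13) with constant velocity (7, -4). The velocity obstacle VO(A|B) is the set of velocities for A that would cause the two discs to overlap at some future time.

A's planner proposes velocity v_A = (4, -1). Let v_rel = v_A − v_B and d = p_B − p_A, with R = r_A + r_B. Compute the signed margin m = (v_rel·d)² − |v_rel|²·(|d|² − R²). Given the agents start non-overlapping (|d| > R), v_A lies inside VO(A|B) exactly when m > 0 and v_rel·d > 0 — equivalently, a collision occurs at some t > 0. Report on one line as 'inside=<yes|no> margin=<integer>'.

d = (-2, -23),  |d|² = 533;  R = 2+2 = 4,  c = 533−4² = 517
v_rel = (-3, 3),  |v_rel|² = 18;  v_rel·d = (-3)·(-2) + (3)·(-23) = -63
18·t² + 126·t + 517 = 0  ⇒  m = (-63)² − 18·517 = -5337
m = -5337 < 0,  v_rel·d = -63 < 0  ⇒  outside

inside=no margin=-5337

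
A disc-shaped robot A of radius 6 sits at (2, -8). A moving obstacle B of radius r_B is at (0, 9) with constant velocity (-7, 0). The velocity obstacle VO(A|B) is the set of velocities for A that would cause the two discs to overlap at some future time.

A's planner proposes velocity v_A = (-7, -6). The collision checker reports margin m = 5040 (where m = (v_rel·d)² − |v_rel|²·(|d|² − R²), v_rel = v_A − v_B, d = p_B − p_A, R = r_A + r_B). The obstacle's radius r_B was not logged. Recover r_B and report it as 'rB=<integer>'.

m = 5040
d = (-2, 17);  v_rel = (0, -6),  |v_rel|² = 36
v_rel×d = (0)·(17) − (-6)·(-2) = -12
since m = R²·36 − (-12)²:  R² = (144 + 5040) / 36 = 144
R = √144 = 12  ⇒  r_B = 12 − 6 = 6

rB=6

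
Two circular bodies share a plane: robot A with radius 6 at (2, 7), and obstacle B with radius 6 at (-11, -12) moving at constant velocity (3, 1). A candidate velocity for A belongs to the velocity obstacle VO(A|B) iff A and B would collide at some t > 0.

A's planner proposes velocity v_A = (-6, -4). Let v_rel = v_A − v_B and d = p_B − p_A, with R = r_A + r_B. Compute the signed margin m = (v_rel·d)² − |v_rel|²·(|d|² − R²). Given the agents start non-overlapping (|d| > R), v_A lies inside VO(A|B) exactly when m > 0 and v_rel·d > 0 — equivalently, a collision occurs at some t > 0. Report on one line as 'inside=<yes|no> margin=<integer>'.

d = (-13, -19),  |d|² = 530;  R = 6+6 = 12,  c = 530−12² = 386
v_rel = (-9, -5),  |v_rel|² = 106;  v_rel·d = (-9)·(-13) + (-5)·(-19) = 212
106·t² − 424·t + 386 = 0  ⇒  m = 212² − 106·386 = 4028
m = 4028 > 0,  v_rel·d = 212 > 0  ⇒  inside

inside=yes margin=4028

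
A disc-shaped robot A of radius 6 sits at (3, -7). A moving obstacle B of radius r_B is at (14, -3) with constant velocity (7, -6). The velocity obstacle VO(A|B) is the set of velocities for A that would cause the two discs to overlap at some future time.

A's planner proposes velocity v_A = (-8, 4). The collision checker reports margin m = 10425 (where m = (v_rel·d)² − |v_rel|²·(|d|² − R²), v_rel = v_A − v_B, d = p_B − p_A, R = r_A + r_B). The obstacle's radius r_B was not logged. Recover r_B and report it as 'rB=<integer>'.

m = 10425
d = (11, 4);  v_rel = (-15, 10),  |v_rel|² = 325
v_rel×d = (-15)·(4) − (10)·(11) = -170
since m = R²·325 − (-170)²:  R² = (28900 + 10425) / 325 = 121
R = √121 = 11  ⇒  r_B = 11 − 6 = 5

rB=5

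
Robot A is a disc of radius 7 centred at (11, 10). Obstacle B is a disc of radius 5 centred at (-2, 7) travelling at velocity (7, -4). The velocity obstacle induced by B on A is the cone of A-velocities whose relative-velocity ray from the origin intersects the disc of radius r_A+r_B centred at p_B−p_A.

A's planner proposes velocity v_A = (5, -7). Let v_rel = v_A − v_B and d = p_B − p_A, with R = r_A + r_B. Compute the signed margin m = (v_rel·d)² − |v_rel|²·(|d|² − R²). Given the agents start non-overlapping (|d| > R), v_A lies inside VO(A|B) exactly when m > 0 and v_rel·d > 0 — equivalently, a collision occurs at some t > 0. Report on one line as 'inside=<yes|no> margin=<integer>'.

d = (-13, -3),  |d|² = 178;  R = 7+5 = 12,  c = 178−12² = 34
v_rel = (-2, -3),  |v_rel|² = 13;  v_rel·d = (-2)·(-13) + (-3)·(-3) = 35
13·t² − 70·t + 34 = 0  ⇒  m = 35² − 13·34 = 783
m = 783 > 0,  v_rel·d = 35 > 0  ⇒  inside

inside=yes margin=783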